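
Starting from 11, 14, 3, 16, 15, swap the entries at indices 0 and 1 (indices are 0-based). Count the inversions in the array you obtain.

Positions 0 and 1 hold 11 and 14; after swapping, the array is [14, 11, 3, 16, 15].
Count, for each position, how many later elements it exceeds:
14: 2
11: 1
3: 0
16: 1
15: 0
Sum: 2 + 1 + 0 + 1 + 0 = 4

4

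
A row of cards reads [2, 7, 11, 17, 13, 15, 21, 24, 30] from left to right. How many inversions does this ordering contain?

2 inversions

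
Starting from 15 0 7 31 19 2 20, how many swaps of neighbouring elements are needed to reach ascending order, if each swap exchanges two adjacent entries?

The minimum number of adjacent swaps to sort an array equals its inversion count, since every such swap removes exactly one inversion.
Count inversions — for each element, later elements that are smaller:
15: 0, 7, 2 → 3
0: none → 0
7: 2 → 1
31: 19, 2, 20 → 3
19: 2 → 1
2: none → 0
20: none → 0
Total inversions: 3 + 0 + 1 + 3 + 1 + 0 + 0 = 8

There are 8 swaps.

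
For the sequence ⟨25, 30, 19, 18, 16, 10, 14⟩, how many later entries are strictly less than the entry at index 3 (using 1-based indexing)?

4 such elements

The element at index 3 is 19.
Elements after it: 18, 16, 10, 14
Those smaller than 19: 18, 16, 10, 14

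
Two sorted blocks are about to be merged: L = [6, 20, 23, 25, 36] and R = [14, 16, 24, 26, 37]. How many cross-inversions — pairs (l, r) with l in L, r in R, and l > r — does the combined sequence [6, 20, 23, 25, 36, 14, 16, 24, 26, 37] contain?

11

Count, for every r in R, how many entries of L exceed r:
r = 14: 20, 23, 25, 36 → 4
r = 16: 20, 23, 25, 36 → 4
r = 24: 25, 36 → 2
r = 26: 36 → 1
r = 37: none → 0
Cross-inversions: 4 + 4 + 2 + 1 + 0 = 11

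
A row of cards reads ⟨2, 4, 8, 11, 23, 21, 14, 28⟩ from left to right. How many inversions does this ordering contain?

3

For each element, count later entries that are smaller:
2: 0
4: 0
8: 0
11: 0
23: 2
21: 1
14: 0
28: 0
Sum: 0 + 0 + 0 + 0 + 2 + 1 + 0 + 0 = 3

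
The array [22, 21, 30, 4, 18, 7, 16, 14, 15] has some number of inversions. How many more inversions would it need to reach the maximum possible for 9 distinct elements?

11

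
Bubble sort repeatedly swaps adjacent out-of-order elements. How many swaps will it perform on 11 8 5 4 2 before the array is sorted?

Adjacent swaps: 10

Minimum adjacent swaps = number of inversions (each swap of adjacent out-of-order elements removes one inversion and no swap can remove more).
Count inversions — for each element, later elements that are smaller:
11: 8, 5, 4, 2 → 4
8: 5, 4, 2 → 3
5: 4, 2 → 2
4: 2 → 1
2: none → 0
Total inversions: 4 + 3 + 2 + 1 + 0 = 10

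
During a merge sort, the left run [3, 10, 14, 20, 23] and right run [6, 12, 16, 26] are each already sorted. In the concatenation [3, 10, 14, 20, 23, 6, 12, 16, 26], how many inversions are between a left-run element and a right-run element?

Take each right-half value and tally the left-half values above it:
r = 6: 10, 14, 20, 23 → 4
r = 12: 14, 20, 23 → 3
r = 16: 20, 23 → 2
r = 26: none → 0
Cross-inversions: 4 + 3 + 2 + 0 = 9

9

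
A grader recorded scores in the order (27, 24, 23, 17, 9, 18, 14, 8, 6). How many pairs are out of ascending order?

Count, for each position, how many later elements it exceeds:
27 → 24, 23, 17, 9, 18, 14, 8, 6 → 8
24 → 23, 17, 9, 18, 14, 8, 6 → 7
23 → 17, 9, 18, 14, 8, 6 → 6
17 → 9, 14, 8, 6 → 4
9 → 8, 6 → 2
18 → 14, 8, 6 → 3
14 → 8, 6 → 2
8 → 6 → 1
6 → none → 0
Sum: 8 + 7 + 6 + 4 + 2 + 3 + 2 + 1 + 0 = 33

Out-of-order pairs: 33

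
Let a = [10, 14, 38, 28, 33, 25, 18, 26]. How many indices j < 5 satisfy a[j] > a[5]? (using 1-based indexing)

The element at index 5 is 33.
Elements before it: 10, 14, 38, 28
Those larger than 33: 38

1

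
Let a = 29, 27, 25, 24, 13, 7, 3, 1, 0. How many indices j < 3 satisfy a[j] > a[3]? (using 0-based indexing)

3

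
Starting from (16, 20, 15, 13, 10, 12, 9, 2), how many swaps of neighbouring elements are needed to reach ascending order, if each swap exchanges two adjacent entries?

The minimum number of adjacent swaps to sort an array equals its inversion count, since every such swap removes exactly one inversion.
Count inversions — for each element, later elements that are smaller:
16: 15, 13, 10, 12, 9, 2 → 6
20: 15, 13, 10, 12, 9, 2 → 6
15: 13, 10, 12, 9, 2 → 5
13: 10, 12, 9, 2 → 4
10: 9, 2 → 2
12: 9, 2 → 2
9: 2 → 1
2: none → 0
Total inversions: 6 + 6 + 5 + 4 + 2 + 2 + 1 + 0 = 26

26 adjacent swaps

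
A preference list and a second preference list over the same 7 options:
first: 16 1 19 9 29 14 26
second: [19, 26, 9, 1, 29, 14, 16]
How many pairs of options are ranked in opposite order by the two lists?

12

Assign each item its position (1..7) in the first ordering, then rewrite the second ordering as that position sequence:
positions: 16→1, 1→2, 19→3, 9→4, 29→5, 14→6, 26→7
second ordering as positions: [3, 7, 4, 2, 5, 6, 1]
Discordant pairs = inversions in this position sequence.
3: 2, 1 → 2
7: 4, 2, 5, 6, 1 → 5
4: 2, 1 → 2
2: 1 → 1
5: 1 → 1
6: 1 → 1
1: 0
Total: 2 + 5 + 2 + 1 + 1 + 1 + 0 = 12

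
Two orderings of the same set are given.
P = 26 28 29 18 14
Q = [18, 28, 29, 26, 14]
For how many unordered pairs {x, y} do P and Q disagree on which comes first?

5

Assign each item its position (1..5) in the first ordering, then rewrite the second ordering as that position sequence:
positions: 26→1, 28→2, 29→3, 18→4, 14→5
second ordering as positions: [4, 2, 3, 1, 5]
Discordant pairs = inversions in this position sequence.
4: 2, 3, 1 → 3
2: 1 → 1
3: 1 → 1
1: 0
5: 0
Total: 3 + 1 + 1 + 0 + 0 = 5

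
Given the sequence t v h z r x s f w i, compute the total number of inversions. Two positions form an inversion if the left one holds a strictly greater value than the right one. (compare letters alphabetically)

There are 26 inversions.

Count, for each position, how many later elements it exceeds:
t → h, r, s, f, i → 5
v → h, r, s, f, i → 5
h → f → 1
z → r, x, s, f, w, i → 6
r → f, i → 2
x → s, f, w, i → 4
s → f, i → 2
f → none → 0
w → i → 1
i → none → 0
Sum: 5 + 5 + 1 + 6 + 2 + 4 + 2 + 0 + 1 + 0 = 26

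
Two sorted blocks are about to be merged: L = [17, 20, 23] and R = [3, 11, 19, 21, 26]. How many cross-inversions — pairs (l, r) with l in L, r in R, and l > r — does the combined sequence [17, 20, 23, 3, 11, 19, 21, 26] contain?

Take each right-half value and tally the left-half values above it:
r = 3: 17, 20, 23 → 3
r = 11: 17, 20, 23 → 3
r = 19: 20, 23 → 2
r = 21: 23 → 1
r = 26: none → 0
Cross-inversions: 3 + 3 + 2 + 1 + 0 = 9

9 cross-inversions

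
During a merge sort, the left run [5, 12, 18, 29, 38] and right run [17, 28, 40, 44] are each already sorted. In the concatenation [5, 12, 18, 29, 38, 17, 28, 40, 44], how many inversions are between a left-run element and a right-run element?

5

Count, for every r in R, how many entries of L exceed r:
r = 17: 18, 29, 38 → 3
r = 28: 29, 38 → 2
r = 40: none → 0
r = 44: none → 0
Cross-inversions: 3 + 2 + 0 + 0 = 5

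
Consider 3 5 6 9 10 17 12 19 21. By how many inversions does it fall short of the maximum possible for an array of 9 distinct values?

35

Maximum inversions for 9 distinct elements is C(9, 2) = 9·8/2 = 36.
Current inversions — for each element, count later smaller elements:
3: 0
5: 0
6: 0
9: 0
10: 0
17: 1
12: 0
19: 0
21: 0
Current total: 0 + 0 + 0 + 0 + 0 + 1 + 0 + 0 + 0 = 1
Shortfall: 36 − 1 = 35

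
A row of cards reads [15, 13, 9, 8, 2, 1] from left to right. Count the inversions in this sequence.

15 inversions

Sweep left to right; for each value list the smaller values that follow it:
15: 5
13: 4
9: 3
8: 2
2: 1
1: 0
Sum: 5 + 4 + 3 + 2 + 1 + 0 = 15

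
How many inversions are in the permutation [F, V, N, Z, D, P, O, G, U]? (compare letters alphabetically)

Element-by-element contributions:
F → D → 1
V → N, D, P, O, G, U → 6
N → D, G → 2
Z → D, P, O, G, U → 5
D → none → 0
P → O, G → 2
O → G → 1
G → none → 0
U → none → 0
Sum: 1 + 6 + 2 + 5 + 0 + 2 + 1 + 0 + 0 = 17

17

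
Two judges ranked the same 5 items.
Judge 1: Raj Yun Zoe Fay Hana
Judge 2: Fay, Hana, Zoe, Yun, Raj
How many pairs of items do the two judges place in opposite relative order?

Assign each item its position (1..5) in the first ordering, then rewrite the second ordering as that position sequence:
positions: Raj→1, Yun→2, Zoe→3, Fay→4, Hana→5
second ordering as positions: [4, 5, 3, 2, 1]
Discordant pairs = inversions in this position sequence.
4: 3, 2, 1 → 3
5: 3, 2, 1 → 3
3: 2, 1 → 2
2: 1 → 1
1: 0
Total: 3 + 3 + 2 + 1 + 0 = 9

9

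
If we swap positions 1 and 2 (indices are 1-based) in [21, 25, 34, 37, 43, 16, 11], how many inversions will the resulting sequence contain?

Positions 1 and 2 hold 21 and 25; after swapping, the array is [25, 21, 34, 37, 43, 16, 11].
Element-by-element contributions:
25 → 21, 16, 11 → 3
21 → 16, 11 → 2
34 → 16, 11 → 2
37 → 16, 11 → 2
43 → 16, 11 → 2
16 → 11 → 1
11 → none → 0
Sum: 3 + 2 + 2 + 2 + 2 + 1 + 0 = 12

12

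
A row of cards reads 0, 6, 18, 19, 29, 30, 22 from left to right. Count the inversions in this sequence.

Listing every pair i<j with a[i]>a[j] (using 1-based positions):
(5,7): 29 > 22
(6,7): 30 > 22
That's 2 pairs.

2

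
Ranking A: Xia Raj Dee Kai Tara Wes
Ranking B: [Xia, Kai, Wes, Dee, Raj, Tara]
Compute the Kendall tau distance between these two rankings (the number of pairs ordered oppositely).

Assign each item its position (1..6) in the first ordering, then rewrite the second ordering as that position sequence:
positions: Xia→1, Raj→2, Dee→3, Kai→4, Tara→5, Wes→6
second ordering as positions: [1, 4, 6, 3, 2, 5]
Discordant pairs = inversions in this position sequence.
1: 0
4: 3, 2 → 2
6: 3, 2, 5 → 3
3: 2 → 1
2: 0
5: 0
Total: 0 + 2 + 3 + 1 + 0 + 0 = 6

6 discordant pairs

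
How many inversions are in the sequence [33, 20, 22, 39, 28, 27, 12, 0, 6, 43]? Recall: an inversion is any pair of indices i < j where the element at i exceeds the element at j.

For each element, count later entries that are smaller:
33 → 20, 22, 28, 27, 12, 0, 6 → 7
20 → 12, 0, 6 → 3
22 → 12, 0, 6 → 3
39 → 28, 27, 12, 0, 6 → 5
28 → 27, 12, 0, 6 → 4
27 → 12, 0, 6 → 3
12 → 0, 6 → 2
0 → none → 0
6 → none → 0
43 → none → 0
Sum: 7 + 3 + 3 + 5 + 4 + 3 + 2 + 0 + 0 + 0 = 27

27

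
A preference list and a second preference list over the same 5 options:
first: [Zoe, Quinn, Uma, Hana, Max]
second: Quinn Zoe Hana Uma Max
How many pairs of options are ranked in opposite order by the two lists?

Pairs: 2

Assign each item its position (1..5) in the first ordering, then rewrite the second ordering as that position sequence:
positions: Zoe→1, Quinn→2, Uma→3, Hana→4, Max→5
second ordering as positions: [2, 1, 4, 3, 5]
Discordant pairs = inversions in this position sequence.
2: 1 → 1
1: 0
4: 3 → 1
3: 0
5: 0
Total: 1 + 0 + 1 + 0 + 0 = 2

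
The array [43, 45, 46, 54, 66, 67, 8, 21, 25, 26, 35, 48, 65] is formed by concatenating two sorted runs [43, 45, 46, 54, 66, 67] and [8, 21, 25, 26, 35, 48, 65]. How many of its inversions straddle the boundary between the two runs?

Count, for every r in R, how many entries of L exceed r:
r = 8: 43, 45, 46, 54, 66, 67 → 6
r = 21: 43, 45, 46, 54, 66, 67 → 6
r = 25: 43, 45, 46, 54, 66, 67 → 6
r = 26: 43, 45, 46, 54, 66, 67 → 6
r = 35: 43, 45, 46, 54, 66, 67 → 6
r = 48: 54, 66, 67 → 3
r = 65: 66, 67 → 2
Cross-inversions: 6 + 6 + 6 + 6 + 6 + 3 + 2 = 35

35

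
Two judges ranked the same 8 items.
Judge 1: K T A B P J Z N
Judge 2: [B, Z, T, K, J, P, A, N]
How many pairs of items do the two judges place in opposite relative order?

There are 12 discordant pairs.

Assign each item its position (1..8) in the first ordering, then rewrite the second ordering as that position sequence:
positions: K→1, T→2, A→3, B→4, P→5, J→6, Z→7, N→8
second ordering as positions: [4, 7, 2, 1, 6, 5, 3, 8]
Discordant pairs = inversions in this position sequence.
4: 2, 1, 3 → 3
7: 2, 1, 6, 5, 3 → 5
2: 1 → 1
1: 0
6: 5, 3 → 2
5: 3 → 1
3: 0
8: 0
Total: 3 + 5 + 1 + 0 + 2 + 1 + 0 + 0 = 12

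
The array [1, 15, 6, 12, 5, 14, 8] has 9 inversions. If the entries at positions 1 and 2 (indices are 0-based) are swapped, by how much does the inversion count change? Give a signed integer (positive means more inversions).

Positions 1 and 2 hold 15 and 6; after swapping, the array is [1, 6, 15, 12, 5, 14, 8].
Element-by-element contributions:
1 → none → 0
6 → 5 → 1
15 → 12, 5, 14, 8 → 4
12 → 5, 8 → 2
5 → none → 0
14 → 8 → 1
8 → none → 0
Sum: 0 + 1 + 4 + 2 + 0 + 1 + 0 = 8
Change: 8 − 9 = -1

-1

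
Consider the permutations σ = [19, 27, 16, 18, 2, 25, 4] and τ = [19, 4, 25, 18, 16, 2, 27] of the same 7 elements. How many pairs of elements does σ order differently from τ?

Discordant pairs: 13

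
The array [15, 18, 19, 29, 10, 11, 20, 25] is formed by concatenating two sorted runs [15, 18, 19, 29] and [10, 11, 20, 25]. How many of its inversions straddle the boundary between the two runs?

Split inversions: 10

Count, for every r in R, how many entries of L exceed r:
r = 10: 15, 18, 19, 29 → 4
r = 11: 15, 18, 19, 29 → 4
r = 20: 29 → 1
r = 25: 29 → 1
Cross-inversions: 4 + 4 + 1 + 1 = 10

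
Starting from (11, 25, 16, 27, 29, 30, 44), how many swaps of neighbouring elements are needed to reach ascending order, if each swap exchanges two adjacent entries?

1 swap

Each adjacent swap fixes exactly one inversion, so the minimum swap count equals the number of inversions.
Count inversions — for each element, later elements that are smaller:
11: none → 0
25: 16 → 1
16: none → 0
27: none → 0
29: none → 0
30: none → 0
44: none → 0
Total inversions: 0 + 1 + 0 + 0 + 0 + 0 + 0 = 1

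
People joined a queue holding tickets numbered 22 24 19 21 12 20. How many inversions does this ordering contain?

11

Element-by-element contributions:
22 → 19, 21, 12, 20 → 4
24 → 19, 21, 12, 20 → 4
19 → 12 → 1
21 → 12, 20 → 2
12 → none → 0
20 → none → 0
Sum: 4 + 4 + 1 + 2 + 0 + 0 = 11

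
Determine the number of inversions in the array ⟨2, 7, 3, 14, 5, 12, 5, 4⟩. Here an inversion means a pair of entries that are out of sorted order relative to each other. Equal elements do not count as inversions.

12

Element-by-element contributions:
2: 0
7: 4
3: 0
14: 4
5: 1
12: 2
5: 1
4: 0
Sum: 0 + 4 + 0 + 4 + 1 + 2 + 1 + 0 = 12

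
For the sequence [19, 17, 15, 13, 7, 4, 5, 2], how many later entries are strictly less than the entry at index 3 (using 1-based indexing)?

The element at index 3 is 15.
Elements after it: 13, 7, 4, 5, 2
Those smaller than 15: 13, 7, 4, 5, 2

5 such elements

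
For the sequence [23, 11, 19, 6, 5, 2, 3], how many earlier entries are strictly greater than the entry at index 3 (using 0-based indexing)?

The element at index 3 is 6.
Elements before it: 23, 11, 19
Those larger than 6: 23, 11, 19

3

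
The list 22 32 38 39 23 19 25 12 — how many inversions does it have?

18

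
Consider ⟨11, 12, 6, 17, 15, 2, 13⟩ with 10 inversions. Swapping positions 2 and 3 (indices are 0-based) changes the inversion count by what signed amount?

+1

Positions 2 and 3 hold 6 and 17; after swapping, the array is [11, 12, 17, 6, 15, 2, 13].
Count, for each position, how many later elements it exceeds:
11 → 6, 2 → 2
12 → 6, 2 → 2
17 → 6, 15, 2, 13 → 4
6 → 2 → 1
15 → 2, 13 → 2
2 → none → 0
13 → none → 0
Sum: 2 + 2 + 4 + 1 + 2 + 0 + 0 = 11
Change: 11 − 10 = +1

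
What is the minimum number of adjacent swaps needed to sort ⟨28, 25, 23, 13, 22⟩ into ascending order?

9

The minimum number of adjacent swaps to sort an array equals its inversion count, since every such swap removes exactly one inversion.
Count inversions — for each element, later elements that are smaller:
28: 25, 23, 13, 22 → 4
25: 23, 13, 22 → 3
23: 13, 22 → 2
13: none → 0
22: none → 0
Total inversions: 4 + 3 + 2 + 0 + 0 = 9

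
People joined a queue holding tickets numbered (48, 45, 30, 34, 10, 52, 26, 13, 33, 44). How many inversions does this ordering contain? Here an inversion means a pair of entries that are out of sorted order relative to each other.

For each element, count later entries that are smaller:
48: 8
45: 7
30: 3
34: 4
10: 0
52: 4
26: 1
13: 0
33: 0
44: 0
Sum: 8 + 7 + 3 + 4 + 0 + 4 + 1 + 0 + 0 + 0 = 27

27 out-of-order pairs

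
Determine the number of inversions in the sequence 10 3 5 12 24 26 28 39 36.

For each element, count later entries that are smaller:
10: 2
3: 0
5: 0
12: 0
24: 0
26: 0
28: 0
39: 1
36: 0
Sum: 2 + 0 + 0 + 0 + 0 + 0 + 0 + 1 + 0 = 3

3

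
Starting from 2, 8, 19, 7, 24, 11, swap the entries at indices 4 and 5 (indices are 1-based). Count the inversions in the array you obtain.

Positions 4 and 5 hold 7 and 24; after swapping, the array is [2, 8, 19, 24, 7, 11].
Count, for each position, how many later elements it exceeds:
2: 0
8: 1
19: 2
24: 2
7: 0
11: 0
Sum: 0 + 1 + 2 + 2 + 0 + 0 = 5

5 inversions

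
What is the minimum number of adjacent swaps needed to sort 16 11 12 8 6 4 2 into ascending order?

Each adjacent swap fixes exactly one inversion, so the minimum swap count equals the number of inversions.
Count inversions — for each element, later elements that are smaller:
16: 11, 12, 8, 6, 4, 2 → 6
11: 8, 6, 4, 2 → 4
12: 8, 6, 4, 2 → 4
8: 6, 4, 2 → 3
6: 4, 2 → 2
4: 2 → 1
2: none → 0
Total inversions: 6 + 4 + 4 + 3 + 2 + 1 + 0 = 20

20 adjacent swaps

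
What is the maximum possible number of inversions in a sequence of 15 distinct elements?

105 inversions

A reversed (strictly descending) arrangement makes every pair an inversion, giving C(15, 2) inversions.
C(15, 2) = 15·14/2 = 105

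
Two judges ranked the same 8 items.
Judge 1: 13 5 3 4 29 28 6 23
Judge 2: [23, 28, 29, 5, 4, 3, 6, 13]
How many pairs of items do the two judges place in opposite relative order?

Assign each item its position (1..8) in the first ordering, then rewrite the second ordering as that position sequence:
positions: 13→1, 5→2, 3→3, 4→4, 29→5, 28→6, 6→7, 23→8
second ordering as positions: [8, 6, 5, 2, 4, 3, 7, 1]
Discordant pairs = inversions in this position sequence.
8: 6, 5, 2, 4, 3, 7, 1 → 7
6: 5, 2, 4, 3, 1 → 5
5: 2, 4, 3, 1 → 4
2: 1 → 1
4: 3, 1 → 2
3: 1 → 1
7: 1 → 1
1: 0
Total: 7 + 5 + 4 + 1 + 2 + 1 + 1 + 0 = 21

21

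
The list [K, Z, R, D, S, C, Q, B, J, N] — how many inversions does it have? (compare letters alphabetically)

29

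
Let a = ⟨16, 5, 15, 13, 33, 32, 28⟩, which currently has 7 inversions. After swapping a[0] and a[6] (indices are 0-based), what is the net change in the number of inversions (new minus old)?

Positions 0 and 6 hold 16 and 28; after swapping, the array is [28, 5, 15, 13, 33, 32, 16].
For each element, count later entries that are smaller:
28 → 5, 15, 13, 16 → 4
5 → none → 0
15 → 13 → 1
13 → none → 0
33 → 32, 16 → 2
32 → 16 → 1
16 → none → 0
Sum: 4 + 0 + 1 + 0 + 2 + 1 + 0 = 8
Change: 8 − 7 = +1

+1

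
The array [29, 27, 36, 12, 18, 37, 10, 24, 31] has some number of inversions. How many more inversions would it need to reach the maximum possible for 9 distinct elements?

17 inversions short

Maximum inversions for 9 distinct elements is C(9, 2) = 9·8/2 = 36.
Current inversions — for each element, count later smaller elements:
29: 5
27: 4
36: 5
12: 1
18: 1
37: 3
10: 0
24: 0
31: 0
Current total: 5 + 4 + 5 + 1 + 1 + 3 + 0 + 0 + 0 = 19
Shortfall: 36 − 19 = 17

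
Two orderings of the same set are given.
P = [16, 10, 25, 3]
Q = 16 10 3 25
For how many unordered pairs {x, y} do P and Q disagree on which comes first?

1 disagreeing pair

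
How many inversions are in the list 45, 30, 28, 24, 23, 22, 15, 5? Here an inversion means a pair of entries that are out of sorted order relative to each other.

There are 28 inversions.

Sweep left to right; for each value list the smaller values that follow it:
45 → 30, 28, 24, 23, 22, 15, 5 → 7
30 → 28, 24, 23, 22, 15, 5 → 6
28 → 24, 23, 22, 15, 5 → 5
24 → 23, 22, 15, 5 → 4
23 → 22, 15, 5 → 3
22 → 15, 5 → 2
15 → 5 → 1
5 → none → 0
Sum: 7 + 6 + 5 + 4 + 3 + 2 + 1 + 0 = 28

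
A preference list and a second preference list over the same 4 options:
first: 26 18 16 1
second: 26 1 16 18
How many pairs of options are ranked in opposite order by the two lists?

3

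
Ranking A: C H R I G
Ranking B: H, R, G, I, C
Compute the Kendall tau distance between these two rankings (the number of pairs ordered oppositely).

Assign each item its position (1..5) in the first ordering, then rewrite the second ordering as that position sequence:
positions: C→1, H→2, R→3, I→4, G→5
second ordering as positions: [2, 3, 5, 4, 1]
Discordant pairs = inversions in this position sequence.
2: 1 → 1
3: 1 → 1
5: 4, 1 → 2
4: 1 → 1
1: 0
Total: 1 + 1 + 2 + 1 + 0 = 5

5 discordant pairs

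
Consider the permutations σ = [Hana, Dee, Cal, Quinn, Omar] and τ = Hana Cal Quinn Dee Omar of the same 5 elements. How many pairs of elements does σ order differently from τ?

There are 2 discordant pairs.

Assign each item its position (1..5) in the first ordering, then rewrite the second ordering as that position sequence:
positions: Hana→1, Dee→2, Cal→3, Quinn→4, Omar→5
second ordering as positions: [1, 3, 4, 2, 5]
Discordant pairs = inversions in this position sequence.
1: 0
3: 2 → 1
4: 2 → 1
2: 0
5: 0
Total: 0 + 1 + 1 + 0 + 0 = 2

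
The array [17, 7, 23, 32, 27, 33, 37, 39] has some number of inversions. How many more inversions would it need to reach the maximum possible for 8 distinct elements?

26 inversions short

Maximum inversions for 8 distinct elements is C(8, 2) = 8·7/2 = 28.
Current inversions — for each element, count later smaller elements:
17: 1
7: 0
23: 0
32: 1
27: 0
33: 0
37: 0
39: 0
Current total: 1 + 0 + 0 + 1 + 0 + 0 + 0 + 0 = 2
Shortfall: 28 − 2 = 26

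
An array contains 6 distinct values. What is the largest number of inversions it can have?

15

The maximum occurs when the array is in strictly decreasing order: every one of the C(6, 2) pairs is inverted.
C(6, 2) = 6·5/2 = 15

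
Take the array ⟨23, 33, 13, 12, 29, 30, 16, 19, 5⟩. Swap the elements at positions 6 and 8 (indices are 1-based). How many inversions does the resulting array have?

There are 22 inversions.

Positions 6 and 8 hold 30 and 19; after swapping, the array is [23, 33, 13, 12, 29, 19, 16, 30, 5].
Count, for each position, how many later elements it exceeds:
23: 5
33: 7
13: 2
12: 1
29: 3
19: 2
16: 1
30: 1
5: 0
Sum: 5 + 7 + 2 + 1 + 3 + 2 + 1 + 1 + 0 = 22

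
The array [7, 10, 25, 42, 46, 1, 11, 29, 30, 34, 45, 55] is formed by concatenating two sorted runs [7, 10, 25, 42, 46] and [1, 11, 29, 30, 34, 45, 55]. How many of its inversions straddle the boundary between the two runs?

Take each right-half value and tally the left-half values above it:
r = 1: 7, 10, 25, 42, 46 → 5
r = 11: 25, 42, 46 → 3
r = 29: 42, 46 → 2
r = 30: 42, 46 → 2
r = 34: 42, 46 → 2
r = 45: 46 → 1
r = 55: none → 0
Cross-inversions: 5 + 3 + 2 + 2 + 2 + 1 + 0 = 15

15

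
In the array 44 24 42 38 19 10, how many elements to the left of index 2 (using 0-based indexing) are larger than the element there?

The element at index 2 is 42.
Elements before it: 44, 24
Those larger than 42: 44

1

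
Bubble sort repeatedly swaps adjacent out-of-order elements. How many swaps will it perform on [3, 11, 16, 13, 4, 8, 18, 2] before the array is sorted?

Each adjacent swap fixes exactly one inversion, so the minimum swap count equals the number of inversions.
Count inversions — for each element, later elements that are smaller:
3: 2 → 1
11: 4, 8, 2 → 3
16: 13, 4, 8, 2 → 4
13: 4, 8, 2 → 3
4: 2 → 1
8: 2 → 1
18: 2 → 1
2: none → 0
Total inversions: 1 + 3 + 4 + 3 + 1 + 1 + 1 + 0 = 14

14 adjacent swaps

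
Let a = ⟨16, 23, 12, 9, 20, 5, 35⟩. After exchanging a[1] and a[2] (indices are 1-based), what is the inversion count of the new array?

There are 12 inversions.

Positions 1 and 2 hold 16 and 23; after swapping, the array is [23, 16, 12, 9, 20, 5, 35].
Sweep left to right; for each value list the smaller values that follow it:
23 → 16, 12, 9, 20, 5 → 5
16 → 12, 9, 5 → 3
12 → 9, 5 → 2
9 → 5 → 1
20 → 5 → 1
5 → none → 0
35 → none → 0
Sum: 5 + 3 + 2 + 1 + 1 + 0 + 0 = 12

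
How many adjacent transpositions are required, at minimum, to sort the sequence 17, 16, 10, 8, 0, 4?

14

Minimum adjacent swaps = number of inversions (each swap of adjacent out-of-order elements removes one inversion and no swap can remove more).
Count inversions — for each element, later elements that are smaller:
17: 16, 10, 8, 0, 4 → 5
16: 10, 8, 0, 4 → 4
10: 8, 0, 4 → 3
8: 0, 4 → 2
0: none → 0
4: none → 0
Total inversions: 5 + 4 + 3 + 2 + 0 + 0 = 14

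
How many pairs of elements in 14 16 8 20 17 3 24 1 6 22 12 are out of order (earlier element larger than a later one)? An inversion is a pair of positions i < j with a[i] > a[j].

28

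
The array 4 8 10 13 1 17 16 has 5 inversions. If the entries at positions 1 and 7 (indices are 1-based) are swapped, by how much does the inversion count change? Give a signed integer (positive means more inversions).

+7

Positions 1 and 7 hold 4 and 16; after swapping, the array is [16, 8, 10, 13, 1, 17, 4].
Sweep left to right; for each value list the smaller values that follow it:
16: 5
8: 2
10: 2
13: 2
1: 0
17: 1
4: 0
Sum: 5 + 2 + 2 + 2 + 0 + 1 + 0 = 12
Change: 12 − 5 = +7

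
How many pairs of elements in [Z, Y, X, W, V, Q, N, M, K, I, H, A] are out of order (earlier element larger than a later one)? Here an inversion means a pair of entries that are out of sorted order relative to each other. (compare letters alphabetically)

For each element, count later entries that are smaller:
Z → Y, X, W, V, Q, N, M, K, I, H, A → 11
Y → X, W, V, Q, N, M, K, I, H, A → 10
X → W, V, Q, N, M, K, I, H, A → 9
W → V, Q, N, M, K, I, H, A → 8
V → Q, N, M, K, I, H, A → 7
Q → N, M, K, I, H, A → 6
N → M, K, I, H, A → 5
M → K, I, H, A → 4
K → I, H, A → 3
I → H, A → 2
H → A → 1
A → none → 0
Sum: 11 + 10 + 9 + 8 + 7 + 6 + 5 + 4 + 3 + 2 + 1 + 0 = 66

There are 66 out-of-order pairs.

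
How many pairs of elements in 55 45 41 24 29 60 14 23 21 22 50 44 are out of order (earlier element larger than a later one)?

41

Element-by-element contributions:
55 → 45, 41, 24, 29, 14, 23, 21, 22, 50, 44 → 10
45 → 41, 24, 29, 14, 23, 21, 22, 44 → 8
41 → 24, 29, 14, 23, 21, 22 → 6
24 → 14, 23, 21, 22 → 4
29 → 14, 23, 21, 22 → 4
60 → 14, 23, 21, 22, 50, 44 → 6
14 → none → 0
23 → 21, 22 → 2
21 → none → 0
22 → none → 0
50 → 44 → 1
44 → none → 0
Sum: 10 + 8 + 6 + 4 + 4 + 6 + 0 + 2 + 0 + 0 + 1 + 0 = 41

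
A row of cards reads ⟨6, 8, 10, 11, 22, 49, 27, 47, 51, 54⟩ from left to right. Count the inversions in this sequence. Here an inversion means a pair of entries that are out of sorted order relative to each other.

2

Element-by-element contributions:
6 → none → 0
8 → none → 0
10 → none → 0
11 → none → 0
22 → none → 0
49 → 27, 47 → 2
27 → none → 0
47 → none → 0
51 → none → 0
54 → none → 0
Sum: 0 + 0 + 0 + 0 + 0 + 2 + 0 + 0 + 0 + 0 = 2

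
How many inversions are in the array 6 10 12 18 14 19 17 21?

Count, for each position, how many later elements it exceeds:
6: 0
10: 0
12: 0
18: 2
14: 0
19: 1
17: 0
21: 0
Sum: 0 + 0 + 0 + 2 + 0 + 1 + 0 + 0 = 3

3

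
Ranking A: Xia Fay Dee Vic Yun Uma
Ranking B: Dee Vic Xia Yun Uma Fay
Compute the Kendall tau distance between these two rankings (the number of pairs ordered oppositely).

Assign each item its position (1..6) in the first ordering, then rewrite the second ordering as that position sequence:
positions: Xia→1, Fay→2, Dee→3, Vic→4, Yun→5, Uma→6
second ordering as positions: [3, 4, 1, 5, 6, 2]
Discordant pairs = inversions in this position sequence.
3: 1, 2 → 2
4: 1, 2 → 2
1: 0
5: 2 → 1
6: 2 → 1
2: 0
Total: 2 + 2 + 0 + 1 + 1 + 0 = 6

6 discordant pairs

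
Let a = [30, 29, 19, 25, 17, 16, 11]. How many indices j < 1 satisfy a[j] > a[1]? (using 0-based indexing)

1

The element at index 1 is 29.
Elements before it: 30
Those larger than 29: 30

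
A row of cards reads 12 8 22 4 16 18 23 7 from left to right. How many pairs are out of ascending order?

Inversions: 12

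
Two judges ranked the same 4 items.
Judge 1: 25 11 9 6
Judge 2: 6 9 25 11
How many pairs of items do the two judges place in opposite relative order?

5

Assign each item its position (1..4) in the first ordering, then rewrite the second ordering as that position sequence:
positions: 25→1, 11→2, 9→3, 6→4
second ordering as positions: [4, 3, 1, 2]
Discordant pairs = inversions in this position sequence.
4: 3, 1, 2 → 3
3: 1, 2 → 2
1: 0
2: 0
Total: 3 + 2 + 0 + 0 = 5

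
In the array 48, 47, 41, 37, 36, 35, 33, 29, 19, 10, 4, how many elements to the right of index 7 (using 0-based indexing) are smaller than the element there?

3 such elements

The element at index 7 is 29.
Elements after it: 19, 10, 4
Those smaller than 29: 19, 10, 4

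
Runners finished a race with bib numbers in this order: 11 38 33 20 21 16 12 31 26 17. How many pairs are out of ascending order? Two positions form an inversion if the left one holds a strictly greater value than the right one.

25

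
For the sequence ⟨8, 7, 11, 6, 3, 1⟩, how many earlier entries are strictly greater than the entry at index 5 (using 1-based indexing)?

4

The element at index 5 is 3.
Elements before it: 8, 7, 11, 6
Those larger than 3: 8, 7, 11, 6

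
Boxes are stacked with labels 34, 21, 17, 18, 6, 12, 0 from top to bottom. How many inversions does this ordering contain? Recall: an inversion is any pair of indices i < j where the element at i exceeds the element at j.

Inversions: 19

Element-by-element contributions:
34: 6
21: 5
17: 3
18: 3
6: 1
12: 1
0: 0
Sum: 6 + 5 + 3 + 3 + 1 + 1 + 0 = 19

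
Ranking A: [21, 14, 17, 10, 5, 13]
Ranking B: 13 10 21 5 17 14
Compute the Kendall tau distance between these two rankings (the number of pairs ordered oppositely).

There are 11 discordant pairs.

Assign each item its position (1..6) in the first ordering, then rewrite the second ordering as that position sequence:
positions: 21→1, 14→2, 17→3, 10→4, 5→5, 13→6
second ordering as positions: [6, 4, 1, 5, 3, 2]
Discordant pairs = inversions in this position sequence.
6: 4, 1, 5, 3, 2 → 5
4: 1, 3, 2 → 3
1: 0
5: 3, 2 → 2
3: 2 → 1
2: 0
Total: 5 + 3 + 0 + 2 + 1 + 0 = 11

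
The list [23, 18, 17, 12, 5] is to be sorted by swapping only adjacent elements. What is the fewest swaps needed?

10 adjacent swaps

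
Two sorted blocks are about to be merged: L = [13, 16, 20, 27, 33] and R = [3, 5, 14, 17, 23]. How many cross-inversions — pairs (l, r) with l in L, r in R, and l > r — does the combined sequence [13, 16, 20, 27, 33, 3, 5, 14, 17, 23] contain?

19 cross-inversions

Take each right-half value and tally the left-half values above it:
r = 3: 13, 16, 20, 27, 33 → 5
r = 5: 13, 16, 20, 27, 33 → 5
r = 14: 16, 20, 27, 33 → 4
r = 17: 20, 27, 33 → 3
r = 23: 27, 33 → 2
Cross-inversions: 5 + 5 + 4 + 3 + 2 = 19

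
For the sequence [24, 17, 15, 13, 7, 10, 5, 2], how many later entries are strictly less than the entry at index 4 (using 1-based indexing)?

4

The element at index 4 is 13.
Elements after it: 7, 10, 5, 2
Those smaller than 13: 7, 10, 5, 2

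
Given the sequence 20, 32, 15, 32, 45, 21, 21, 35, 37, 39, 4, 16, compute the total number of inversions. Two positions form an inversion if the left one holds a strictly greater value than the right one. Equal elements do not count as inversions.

Inversions: 30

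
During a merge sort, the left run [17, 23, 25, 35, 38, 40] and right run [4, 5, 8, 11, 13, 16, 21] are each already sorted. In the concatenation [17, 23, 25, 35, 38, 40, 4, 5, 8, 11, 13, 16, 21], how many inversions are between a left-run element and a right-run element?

Count, for every r in R, how many entries of L exceed r:
r = 4: 17, 23, 25, 35, 38, 40 → 6
r = 5: 17, 23, 25, 35, 38, 40 → 6
r = 8: 17, 23, 25, 35, 38, 40 → 6
r = 11: 17, 23, 25, 35, 38, 40 → 6
r = 13: 17, 23, 25, 35, 38, 40 → 6
r = 16: 17, 23, 25, 35, 38, 40 → 6
r = 21: 23, 25, 35, 38, 40 → 5
Cross-inversions: 6 + 6 + 6 + 6 + 6 + 6 + 5 = 41

41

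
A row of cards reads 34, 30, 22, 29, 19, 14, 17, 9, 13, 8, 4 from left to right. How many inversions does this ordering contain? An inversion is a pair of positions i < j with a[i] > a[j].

52

Element-by-element contributions:
34: 10
30: 9
22: 7
29: 7
19: 6
14: 4
17: 4
9: 2
13: 2
8: 1
4: 0
Sum: 10 + 9 + 7 + 7 + 6 + 4 + 4 + 2 + 2 + 1 + 0 = 52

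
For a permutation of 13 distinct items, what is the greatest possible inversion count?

78

The maximum occurs when the array is in strictly decreasing order: every one of the C(13, 2) pairs is inverted.
C(13, 2) = 13·12/2 = 78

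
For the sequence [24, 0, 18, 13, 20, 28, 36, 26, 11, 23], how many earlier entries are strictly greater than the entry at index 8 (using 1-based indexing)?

2

The element at index 8 is 26.
Elements before it: 24, 0, 18, 13, 20, 28, 36
Those larger than 26: 28, 36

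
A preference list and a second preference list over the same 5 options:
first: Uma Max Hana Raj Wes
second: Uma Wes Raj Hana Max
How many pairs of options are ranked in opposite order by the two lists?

Assign each item its position (1..5) in the first ordering, then rewrite the second ordering as that position sequence:
positions: Uma→1, Max→2, Hana→3, Raj→4, Wes→5
second ordering as positions: [1, 5, 4, 3, 2]
Discordant pairs = inversions in this position sequence.
1: 0
5: 4, 3, 2 → 3
4: 3, 2 → 2
3: 2 → 1
2: 0
Total: 0 + 3 + 2 + 1 + 0 = 6

6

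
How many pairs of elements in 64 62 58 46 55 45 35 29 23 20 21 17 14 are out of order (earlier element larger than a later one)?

There are 76 out-of-order pairs.

Element-by-element contributions:
64 → 62, 58, 46, 55, 45, 35, 29, 23, 20, 21, 17, 14 → 12
62 → 58, 46, 55, 45, 35, 29, 23, 20, 21, 17, 14 → 11
58 → 46, 55, 45, 35, 29, 23, 20, 21, 17, 14 → 10
46 → 45, 35, 29, 23, 20, 21, 17, 14 → 8
55 → 45, 35, 29, 23, 20, 21, 17, 14 → 8
45 → 35, 29, 23, 20, 21, 17, 14 → 7
35 → 29, 23, 20, 21, 17, 14 → 6
29 → 23, 20, 21, 17, 14 → 5
23 → 20, 21, 17, 14 → 4
20 → 17, 14 → 2
21 → 17, 14 → 2
17 → 14 → 1
14 → none → 0
Sum: 12 + 11 + 10 + 8 + 8 + 7 + 6 + 5 + 4 + 2 + 2 + 1 + 0 = 76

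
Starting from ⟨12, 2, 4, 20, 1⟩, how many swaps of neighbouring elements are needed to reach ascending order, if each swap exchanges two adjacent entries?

6

The minimum number of adjacent swaps to sort an array equals its inversion count, since every such swap removes exactly one inversion.
Count inversions — for each element, later elements that are smaller:
12: 2, 4, 1 → 3
2: 1 → 1
4: 1 → 1
20: 1 → 1
1: none → 0
Total inversions: 3 + 1 + 1 + 1 + 0 = 6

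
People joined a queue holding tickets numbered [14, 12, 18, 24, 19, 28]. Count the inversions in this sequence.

2

Sweep left to right; for each value list the smaller values that follow it:
14 → 12 → 1
12 → none → 0
18 → none → 0
24 → 19 → 1
19 → none → 0
28 → none → 0
Sum: 1 + 0 + 0 + 1 + 0 + 0 = 2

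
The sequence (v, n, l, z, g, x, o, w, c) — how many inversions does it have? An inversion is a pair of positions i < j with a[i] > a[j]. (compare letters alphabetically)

21 inversions

Sweep left to right; for each value list the smaller values that follow it:
v: 5
n: 3
l: 2
z: 5
g: 1
x: 3
o: 1
w: 1
c: 0
Sum: 5 + 3 + 2 + 5 + 1 + 3 + 1 + 1 + 0 = 21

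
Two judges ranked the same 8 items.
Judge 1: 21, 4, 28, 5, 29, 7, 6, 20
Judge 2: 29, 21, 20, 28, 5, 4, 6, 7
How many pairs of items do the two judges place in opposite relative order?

12 discordant pairs

Assign each item its position (1..8) in the first ordering, then rewrite the second ordering as that position sequence:
positions: 21→1, 4→2, 28→3, 5→4, 29→5, 7→6, 6→7, 20→8
second ordering as positions: [5, 1, 8, 3, 4, 2, 7, 6]
Discordant pairs = inversions in this position sequence.
5: 1, 3, 4, 2 → 4
1: 0
8: 3, 4, 2, 7, 6 → 5
3: 2 → 1
4: 2 → 1
2: 0
7: 6 → 1
6: 0
Total: 4 + 0 + 5 + 1 + 1 + 0 + 1 + 0 = 12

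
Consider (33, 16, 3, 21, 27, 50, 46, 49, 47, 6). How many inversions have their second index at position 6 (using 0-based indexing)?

1

The element at index 6 is 46.
Elements before it: 33, 16, 3, 21, 27, 50
Those larger than 46: 50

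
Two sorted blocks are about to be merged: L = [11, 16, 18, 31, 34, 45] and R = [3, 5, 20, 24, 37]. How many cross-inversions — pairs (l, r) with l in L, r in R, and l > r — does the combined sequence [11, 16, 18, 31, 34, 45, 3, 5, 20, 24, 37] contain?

19

For each element r of the right run, count left-run elements greater than r:
r = 3: 11, 16, 18, 31, 34, 45 → 6
r = 5: 11, 16, 18, 31, 34, 45 → 6
r = 20: 31, 34, 45 → 3
r = 24: 31, 34, 45 → 3
r = 37: 45 → 1
Cross-inversions: 6 + 6 + 3 + 3 + 1 = 19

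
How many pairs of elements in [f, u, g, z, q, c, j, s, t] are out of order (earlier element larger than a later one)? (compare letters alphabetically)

Count, for each position, how many later elements it exceeds:
f → c → 1
u → g, q, c, j, s, t → 6
g → c → 1
z → q, c, j, s, t → 5
q → c, j → 2
c → none → 0
j → none → 0
s → none → 0
t → none → 0
Sum: 1 + 6 + 1 + 5 + 2 + 0 + 0 + 0 + 0 = 15

Inversions: 15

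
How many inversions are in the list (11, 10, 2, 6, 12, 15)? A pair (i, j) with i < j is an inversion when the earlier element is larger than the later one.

5 inversions

Sweep left to right; for each value list the smaller values that follow it:
11: 3
10: 2
2: 0
6: 0
12: 0
15: 0
Sum: 3 + 2 + 0 + 0 + 0 + 0 = 5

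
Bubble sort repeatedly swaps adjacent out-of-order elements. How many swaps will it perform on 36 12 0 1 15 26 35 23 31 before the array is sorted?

13

Each adjacent swap fixes exactly one inversion, so the minimum swap count equals the number of inversions.
Count inversions — for each element, later elements that are smaller:
36: 12, 0, 1, 15, 26, 35, 23, 31 → 8
12: 0, 1 → 2
0: none → 0
1: none → 0
15: none → 0
26: 23 → 1
35: 23, 31 → 2
23: none → 0
31: none → 0
Total inversions: 8 + 2 + 0 + 0 + 0 + 1 + 2 + 0 + 0 = 13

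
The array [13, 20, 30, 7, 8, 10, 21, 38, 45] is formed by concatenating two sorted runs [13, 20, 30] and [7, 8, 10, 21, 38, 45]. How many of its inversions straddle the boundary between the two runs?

Split inversions: 10

Take each right-half value and tally the left-half values above it:
r = 7: 13, 20, 30 → 3
r = 8: 13, 20, 30 → 3
r = 10: 13, 20, 30 → 3
r = 21: 30 → 1
r = 38: none → 0
r = 45: none → 0
Cross-inversions: 3 + 3 + 3 + 1 + 0 + 0 = 10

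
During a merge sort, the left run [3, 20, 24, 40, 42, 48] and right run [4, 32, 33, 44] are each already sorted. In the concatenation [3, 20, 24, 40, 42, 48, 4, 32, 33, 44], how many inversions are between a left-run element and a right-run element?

12 cross-inversions

Count, for every r in R, how many entries of L exceed r:
r = 4: 20, 24, 40, 42, 48 → 5
r = 32: 40, 42, 48 → 3
r = 33: 40, 42, 48 → 3
r = 44: 48 → 1
Cross-inversions: 5 + 3 + 3 + 1 = 12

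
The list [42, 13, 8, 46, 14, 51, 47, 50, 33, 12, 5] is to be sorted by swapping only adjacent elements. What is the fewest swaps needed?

Swaps: 30

Minimum adjacent swaps = number of inversions (each swap of adjacent out-of-order elements removes one inversion and no swap can remove more).
Count inversions — for each element, later elements that are smaller:
42: 13, 8, 14, 33, 12, 5 → 6
13: 8, 12, 5 → 3
8: 5 → 1
46: 14, 33, 12, 5 → 4
14: 12, 5 → 2
51: 47, 50, 33, 12, 5 → 5
47: 33, 12, 5 → 3
50: 33, 12, 5 → 3
33: 12, 5 → 2
12: 5 → 1
5: none → 0
Total inversions: 6 + 3 + 1 + 4 + 2 + 5 + 3 + 3 + 2 + 1 + 0 = 30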